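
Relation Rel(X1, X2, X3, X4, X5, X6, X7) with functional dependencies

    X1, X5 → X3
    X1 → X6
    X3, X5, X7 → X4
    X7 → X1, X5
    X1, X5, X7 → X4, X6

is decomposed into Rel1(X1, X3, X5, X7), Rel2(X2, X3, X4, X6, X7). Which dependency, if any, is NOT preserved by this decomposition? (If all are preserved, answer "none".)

Check X1 → X6: no single fragment contains all of {X1, X6}, and the restricted closure of {X1} across the fragments never reaches {X6}.
X1, X5 → X3 is preserved.
X3, X5, X7 → X4 is preserved.
X7 → X1, X5 is preserved.
X1, X5, X7 → X4, X6 is preserved.

X1 → X6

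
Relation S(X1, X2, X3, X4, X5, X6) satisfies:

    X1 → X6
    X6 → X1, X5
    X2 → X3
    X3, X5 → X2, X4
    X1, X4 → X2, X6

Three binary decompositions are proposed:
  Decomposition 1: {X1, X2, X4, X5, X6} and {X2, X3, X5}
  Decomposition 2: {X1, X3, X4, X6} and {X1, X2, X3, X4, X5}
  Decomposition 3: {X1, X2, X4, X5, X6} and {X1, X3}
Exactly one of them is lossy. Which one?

Decomposition 1: common = {X2, X5}, closure = {X2, X3, X4, X5} → lossless.
Decomposition 2: common = {X1, X3, X4}, closure = {X1, X2, X3, X4, X5, X6} → lossless.
Decomposition 3: common = {X1}, closure = {X1, X5, X6} → lossy.

Decomposition 3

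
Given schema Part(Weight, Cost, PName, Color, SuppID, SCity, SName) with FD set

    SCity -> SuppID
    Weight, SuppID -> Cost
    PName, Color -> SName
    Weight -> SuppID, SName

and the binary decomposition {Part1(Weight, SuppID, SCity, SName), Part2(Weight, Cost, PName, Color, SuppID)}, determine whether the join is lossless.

No

Common attributes: Part1 ∩ Part2 = {Weight, SuppID}.
Closure of {Weight, SuppID}: Weight, SuppID → Cost applies, adding Cost; Weight → SuppID, SName applies, adding SName. So (Weight, SuppID)⁺ = {Weight, Cost, SuppID, SName}.
The closure contains neither all of Part1 = {Weight, SuppID, SCity, SName} nor all of Part2 = {Weight, Cost, PName, Color, SuppID}, so the common attributes are not a superkey of either fragment. The join is lossy.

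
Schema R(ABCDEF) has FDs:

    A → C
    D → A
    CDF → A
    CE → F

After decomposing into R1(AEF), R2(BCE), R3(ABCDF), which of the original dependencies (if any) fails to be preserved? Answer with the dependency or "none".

Check CE → F: no single fragment contains all of {CEF}, and the restricted closure of {CE} across the fragments never reaches {F}.
A → C is preserved.
D → A is preserved.
CDF → A is preserved.

CE → F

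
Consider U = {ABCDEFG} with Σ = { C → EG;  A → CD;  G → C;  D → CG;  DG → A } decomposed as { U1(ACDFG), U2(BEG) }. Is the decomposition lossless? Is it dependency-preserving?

lossy but dependency-preserving

Lossless test: (G)⁺ = {CEG}, which is a superkey of neither fragment — lossy.
Dependency preservation: C → EG is not contained in any single fragment, but the restricted closure of its left-hand side across the fragments still reaches the right-hand side; the remaining FDs each lie inside some fragment. All dependencies are preserved.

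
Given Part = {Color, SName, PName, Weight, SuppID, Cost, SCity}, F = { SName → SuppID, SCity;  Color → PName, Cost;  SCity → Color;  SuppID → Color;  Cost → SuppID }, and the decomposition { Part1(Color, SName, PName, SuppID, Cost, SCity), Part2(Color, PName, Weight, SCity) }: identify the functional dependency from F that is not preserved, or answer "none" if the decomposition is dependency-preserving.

SName → SuppID, SCity lies within Part1.
Color → PName, Cost lies within Part1.
SCity → Color lies within Part1.
SuppID → Color lies within Part1.
Cost → SuppID lies within Part1.
Every dependency is enforceable on the fragments, so the decomposition is dependency-preserving.

none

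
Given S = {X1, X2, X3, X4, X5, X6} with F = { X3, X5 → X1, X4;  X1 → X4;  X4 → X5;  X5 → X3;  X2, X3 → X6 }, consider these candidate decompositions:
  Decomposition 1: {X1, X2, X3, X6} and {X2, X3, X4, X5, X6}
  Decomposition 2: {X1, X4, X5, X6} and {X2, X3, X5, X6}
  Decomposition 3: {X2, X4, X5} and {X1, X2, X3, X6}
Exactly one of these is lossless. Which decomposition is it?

Decomposition 1: common = {X2, X3, X6}, closure = {X2, X3, X6} → lossy.
Decomposition 2: common = {X5, X6}, closure = {X1, X3, X4, X5, X6} → lossless.
Decomposition 3: common = {X2}, closure = {X2} → lossy.

Decomposition 2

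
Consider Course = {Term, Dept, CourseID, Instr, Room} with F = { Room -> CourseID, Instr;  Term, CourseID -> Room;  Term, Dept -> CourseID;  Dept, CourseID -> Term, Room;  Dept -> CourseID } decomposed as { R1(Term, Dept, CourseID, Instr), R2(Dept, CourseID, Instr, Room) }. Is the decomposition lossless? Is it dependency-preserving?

Lossless test: (Dept, CourseID, Instr)⁺ = {Term, Dept, CourseID, Instr, Room}, which contains all of one fragment — lossless.
Dependency preservation: the restricted closure of {Term, CourseID} across the fragments never reaches {Room}, so Term, CourseID → Room cannot be enforced without a join — not preserved.

lossless but not dependency-preserving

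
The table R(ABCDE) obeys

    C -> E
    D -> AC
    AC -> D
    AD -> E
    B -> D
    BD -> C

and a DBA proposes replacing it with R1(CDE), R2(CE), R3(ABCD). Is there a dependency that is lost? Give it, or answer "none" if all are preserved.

C → E lies within R1.
D → AC lies within R3.
AC → D lies within R3.
AD → E: restricted closure across fragments reaches E.
B → D lies within R3.
BD → C lies within R3.
Every dependency is enforceable on the fragments, so the decomposition is dependency-preserving.

none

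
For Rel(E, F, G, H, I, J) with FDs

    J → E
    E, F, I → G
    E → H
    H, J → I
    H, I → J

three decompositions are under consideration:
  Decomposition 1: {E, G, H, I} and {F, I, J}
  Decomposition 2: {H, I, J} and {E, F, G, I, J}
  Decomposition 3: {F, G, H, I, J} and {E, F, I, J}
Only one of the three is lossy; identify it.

Decomposition 1

Decomposition 1: common = {I}, closure = {I} → lossy.
Decomposition 2: common = {I, J}, closure = {E, H, I, J} → lossless.
Decomposition 3: common = {F, I, J}, closure = {E, F, G, H, I, J} → lossless.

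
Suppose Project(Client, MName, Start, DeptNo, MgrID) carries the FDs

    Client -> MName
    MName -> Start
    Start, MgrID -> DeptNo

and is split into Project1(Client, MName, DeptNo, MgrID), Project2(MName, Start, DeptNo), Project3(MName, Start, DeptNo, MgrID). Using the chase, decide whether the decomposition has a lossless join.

Yes

Chase test. Columns are Client, MName, Start, DeptNo, MgrID; row i has aⱼ where attribute j ∈ Projecti, else bᵢⱼ.
Initial tableau (one row per fragment):
  row 1: a1 a2 b13 a4 a5
  row 2: b21 a2 a3 a4 b25
  row 3: b31 a2 a3 a4 a5
Rows 1 and 2 agree on MName; apply MName→Start and equate their Start entries.
Row 1 is now all distinguished symbols — the join is lossless.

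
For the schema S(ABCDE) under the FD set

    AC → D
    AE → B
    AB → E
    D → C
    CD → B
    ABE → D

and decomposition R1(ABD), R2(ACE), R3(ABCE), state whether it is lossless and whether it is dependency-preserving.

lossless but not dependency-preserving

Lossless test (chase): Rows 2 and 3 agree on AC; apply AC→D and equate their D entries. Rows 2 and 3 agree on AE; apply AE→B and equate their B entries. Rows 1 and 2 agree on AB; apply AB→E and equate their E entries. Rows 1 and 2 agree on ABE; apply ABE→D and equate their D entries. Rows 1 and 2 agree on D; apply D→C and equate their C entries. Row 1 is now all distinguished symbols — the join is lossless.
Dependency preservation: the restricted closure of {D} across the fragments never reaches {C}, so D → C cannot be enforced without a join — not preserved.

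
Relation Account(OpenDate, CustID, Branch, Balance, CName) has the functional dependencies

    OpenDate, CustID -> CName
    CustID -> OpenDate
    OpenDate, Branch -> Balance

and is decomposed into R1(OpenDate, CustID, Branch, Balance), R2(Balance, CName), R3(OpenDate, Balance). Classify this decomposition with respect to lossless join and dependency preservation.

Lossless test (chase): applying each FD to every pair of rows produces no changes in the tableau, so no row becomes fully distinguished — the join is lossy.
Dependency preservation: the restricted closure of {OpenDate, CustID} across the fragments never reaches {CName}, so OpenDate, CustID → CName cannot be enforced without a join — not preserved.

lossy and not dependency-preserving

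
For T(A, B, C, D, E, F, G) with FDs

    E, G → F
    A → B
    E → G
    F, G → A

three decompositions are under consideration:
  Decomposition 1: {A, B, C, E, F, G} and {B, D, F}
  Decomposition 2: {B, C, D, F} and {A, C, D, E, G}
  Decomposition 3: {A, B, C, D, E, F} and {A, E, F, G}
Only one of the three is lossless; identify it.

Decomposition 1: common = {B, F}, closure = {B, F} → lossy.
Decomposition 2: common = {C, D}, closure = {C, D} → lossy.
Decomposition 3: common = {A, E, F}, closure = {A, B, E, F, G} → lossless.

Decomposition 3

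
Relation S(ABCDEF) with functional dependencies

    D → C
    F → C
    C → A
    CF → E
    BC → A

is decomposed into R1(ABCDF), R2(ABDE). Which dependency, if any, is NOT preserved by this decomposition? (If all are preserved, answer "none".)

Check CF → E: no single fragment contains all of {CEF}, and the restricted closure of {CF} across the fragments never reaches {E}.
D → C is preserved.
F → C is preserved.
C → A is preserved.
BC → A is preserved.

CF → E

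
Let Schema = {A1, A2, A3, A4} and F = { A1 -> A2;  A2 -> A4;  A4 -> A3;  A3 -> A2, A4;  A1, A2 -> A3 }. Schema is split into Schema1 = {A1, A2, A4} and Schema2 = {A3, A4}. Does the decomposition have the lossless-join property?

Yes

Common attributes: Schema1 ∩ Schema2 = {A4}.
Closure of {A4}: A4 → A3 applies, adding A3; A3 → A2, A4 applies, adding A2. So (A4)⁺ = {A2, A3, A4}.
This closure contains every attribute of Schema2, so Schema1 ∩ Schema2 → Schema2. The join is lossless.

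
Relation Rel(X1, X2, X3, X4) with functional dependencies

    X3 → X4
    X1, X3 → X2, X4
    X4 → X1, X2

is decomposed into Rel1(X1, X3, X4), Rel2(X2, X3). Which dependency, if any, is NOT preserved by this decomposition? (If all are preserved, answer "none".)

X4 → X1, X2

Check X4 → X1, X2: no single fragment contains all of {X1, X2, X4}, and the restricted closure of {X4} across the fragments never reaches {X1, X2}.
X3 → X4 is preserved.
X1, X3 → X2, X4 is preserved.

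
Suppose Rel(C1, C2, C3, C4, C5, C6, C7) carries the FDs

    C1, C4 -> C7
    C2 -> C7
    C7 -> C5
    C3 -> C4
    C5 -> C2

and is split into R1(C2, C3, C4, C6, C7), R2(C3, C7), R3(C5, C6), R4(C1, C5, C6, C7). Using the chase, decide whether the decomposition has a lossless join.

Chase test. Columns are C1, C2, C3, C4, C5, C6, C7; row i has aⱼ where attribute j ∈ Ri, else bᵢⱼ.
Initial tableau (one row per fragment):
  row 1: b11 a2 a3 a4 b15 a6 a7
  row 2: b21 b22 a3 b24 b25 b26 a7
  row 3: b31 b32 b33 b34 a5 a6 b37
  row 4: a1 b42 b43 b44 a5 a6 a7
Rows 1 and 2 agree on C7; apply C7→C5 and equate their C5 entries.
Rows 1 and 4 agree on C7; apply C7→C5 and equate their C5 entries.
Rows 1 and 2 agree on C3; apply C3→C4 and equate their C4 entries.
Rows 1 and 2 agree on C5; apply C5→C2 and equate their C2 entries.
Rows 1 and 3 agree on C5; apply C5→C2 and equate their C2 entries.
Rows 1 and 4 agree on C5; apply C5→C2 and equate their C2 entries.
Rows 1 and 3 agree on C2; apply C2→C7 and equate their C7 entries.
No row becomes fully distinguished — the join is lossy.

No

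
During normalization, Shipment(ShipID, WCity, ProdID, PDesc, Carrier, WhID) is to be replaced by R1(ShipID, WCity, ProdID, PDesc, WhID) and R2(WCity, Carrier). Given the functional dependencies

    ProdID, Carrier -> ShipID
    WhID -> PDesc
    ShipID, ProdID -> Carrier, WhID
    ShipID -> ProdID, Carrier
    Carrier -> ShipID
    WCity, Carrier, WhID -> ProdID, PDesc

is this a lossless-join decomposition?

Common attributes: R1 ∩ R2 = {WCity}.
No dependency enlarges {WCity}, so (WCity)⁺ = {WCity}.
The closure contains neither all of R1 = {ShipID, WCity, ProdID, PDesc, WhID} nor all of R2 = {WCity, Carrier}, so the common attributes are not a superkey of either fragment. The join is lossy.

No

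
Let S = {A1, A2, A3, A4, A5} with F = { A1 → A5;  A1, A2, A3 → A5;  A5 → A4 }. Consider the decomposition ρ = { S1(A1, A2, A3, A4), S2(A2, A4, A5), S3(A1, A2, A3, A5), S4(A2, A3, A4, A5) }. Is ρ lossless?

Yes

Chase test. Columns are A1, A2, A3, A4, A5; row i has aⱼ where attribute j ∈ Si, else bᵢⱼ.
Initial tableau (one row per fragment):
  row 1: a1 a2 a3 a4 b15
  row 2: b21 a2 b23 a4 a5
  row 3: a1 a2 a3 b34 a5
  row 4: b41 a2 a3 a4 a5
Rows 1 and 3 agree on A1; apply A1→A5 and equate their A5 entries.
Rows 1 and 3 agree on A5; apply A5→A4 and equate their A4 entries.
Row 1 is now all distinguished symbols — the join is lossless.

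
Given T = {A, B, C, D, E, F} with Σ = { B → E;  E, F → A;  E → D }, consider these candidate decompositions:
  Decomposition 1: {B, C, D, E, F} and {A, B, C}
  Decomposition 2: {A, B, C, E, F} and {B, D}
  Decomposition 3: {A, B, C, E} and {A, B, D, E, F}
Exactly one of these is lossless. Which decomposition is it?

Decomposition 1: common = {B, C}, closure = {B, C, D, E} → lossy.
Decomposition 2: common = {B}, closure = {B, D, E} → lossless.
Decomposition 3: common = {A, B, E}, closure = {A, B, D, E} → lossy.

Decomposition 2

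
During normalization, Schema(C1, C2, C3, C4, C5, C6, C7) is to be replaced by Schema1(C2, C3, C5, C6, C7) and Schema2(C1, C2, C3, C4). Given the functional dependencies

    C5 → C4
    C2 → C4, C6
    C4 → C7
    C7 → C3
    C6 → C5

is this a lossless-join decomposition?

Common attributes: Schema1 ∩ Schema2 = {C2, C3}.
Closure of {C2, C3}: C2 → C4, C6 applies, adding C4, C6; C4 → C7 applies, adding C7; C6 → C5 applies, adding C5. So (C2, C3)⁺ = {C2, C3, C4, C5, C6, C7}.
This closure contains every attribute of Schema1, so Schema1 ∩ Schema2 → Schema1. The join is lossless.

Yes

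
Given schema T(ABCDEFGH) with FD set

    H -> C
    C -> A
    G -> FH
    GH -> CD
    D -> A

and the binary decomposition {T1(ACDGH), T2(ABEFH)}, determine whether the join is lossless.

No

Common attributes: T1 ∩ T2 = {AH}.
Closure of {AH}: H → C applies, adding C. So (AH)⁺ = {ACH}.
The closure contains neither all of T1 = {ACDGH} nor all of T2 = {ABEFH}, so the common attributes are not a superkey of either fragment. The join is lossy.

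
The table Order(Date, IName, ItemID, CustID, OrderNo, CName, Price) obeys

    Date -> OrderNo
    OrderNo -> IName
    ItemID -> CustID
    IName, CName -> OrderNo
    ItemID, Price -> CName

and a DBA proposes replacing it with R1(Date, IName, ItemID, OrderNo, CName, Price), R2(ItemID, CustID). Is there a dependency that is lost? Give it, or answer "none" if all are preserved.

Date → OrderNo lies within R1.
OrderNo → IName lies within R1.
ItemID → CustID lies within R2.
IName, CName → OrderNo lies within R1.
ItemID, Price → CName lies within R1.
Every dependency is enforceable on the fragments, so the decomposition is dependency-preserving.

none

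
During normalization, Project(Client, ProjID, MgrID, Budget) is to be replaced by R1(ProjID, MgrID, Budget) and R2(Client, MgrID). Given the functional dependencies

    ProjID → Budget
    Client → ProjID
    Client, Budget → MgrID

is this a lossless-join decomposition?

Common attributes: R1 ∩ R2 = {MgrID}.
No dependency enlarges {MgrID}, so (MgrID)⁺ = {MgrID}.
The closure contains neither all of R1 = {ProjID, MgrID, Budget} nor all of R2 = {Client, MgrID}, so the common attributes are not a superkey of either fragment. The join is lossy.

No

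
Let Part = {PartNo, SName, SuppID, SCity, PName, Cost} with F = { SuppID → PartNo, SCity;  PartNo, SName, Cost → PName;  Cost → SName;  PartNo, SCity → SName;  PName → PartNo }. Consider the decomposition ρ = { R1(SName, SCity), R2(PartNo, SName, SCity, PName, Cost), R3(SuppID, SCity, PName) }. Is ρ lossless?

No

Chase test. Columns are PartNo, SName, SuppID, SCity, PName, Cost; row i has aⱼ where attribute j ∈ Ri, else bᵢⱼ.
Initial tableau (one row per fragment):
  row 1: b11 a2 b13 a4 b15 b16
  row 2: a1 a2 b23 a4 a5 a6
  row 3: b31 b32 a3 a4 a5 b36
Rows 2 and 3 agree on PName; apply PName→PartNo and equate their PartNo entries.
Rows 2 and 3 agree on PartNo, SCity; apply PartNo, SCity→SName and equate their SName entries.
No row becomes fully distinguished — the join is lossy.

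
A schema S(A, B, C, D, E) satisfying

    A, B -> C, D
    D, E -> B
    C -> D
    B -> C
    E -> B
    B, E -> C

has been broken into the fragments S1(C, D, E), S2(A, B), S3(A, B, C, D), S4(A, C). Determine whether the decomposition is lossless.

Chase test. Columns are A, B, C, D, E; row i has aⱼ where attribute j ∈ Si, else bᵢⱼ.
Initial tableau (one row per fragment):
  row 1: b11 b12 a3 a4 a5
  row 2: a1 a2 b23 b24 b25
  row 3: a1 a2 a3 a4 b35
  row 4: a1 b42 a3 b44 b45
Rows 2 and 3 agree on A, B; apply A, B→C, D and equate their C, D entries.
Rows 1 and 4 agree on C; apply C→D and equate their D entries.
No row becomes fully distinguished — the join is lossy.

No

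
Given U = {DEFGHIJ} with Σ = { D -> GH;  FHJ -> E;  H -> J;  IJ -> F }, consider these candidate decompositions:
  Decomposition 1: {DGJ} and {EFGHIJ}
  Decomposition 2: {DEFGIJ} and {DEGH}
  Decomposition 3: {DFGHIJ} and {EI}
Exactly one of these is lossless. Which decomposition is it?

Decomposition 2

Decomposition 1: common = {GJ}, closure = {GJ} → lossy.
Decomposition 2: common = {DEG}, closure = {DEGHJ} → lossless.
Decomposition 3: common = {I}, closure = {I} → lossy.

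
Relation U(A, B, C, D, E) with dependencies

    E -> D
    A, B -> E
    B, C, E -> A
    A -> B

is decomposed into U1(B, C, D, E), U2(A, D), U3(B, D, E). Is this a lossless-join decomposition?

Chase test. Columns are A, B, C, D, E; row i has aⱼ where attribute j ∈ Ui, else bᵢⱼ.
Initial tableau (one row per fragment):
  row 1: b11 a2 a3 a4 a5
  row 2: a1 b22 b23 a4 b25
  row 3: b31 a2 b33 a4 a5
No row becomes fully distinguished — the join is lossy.

No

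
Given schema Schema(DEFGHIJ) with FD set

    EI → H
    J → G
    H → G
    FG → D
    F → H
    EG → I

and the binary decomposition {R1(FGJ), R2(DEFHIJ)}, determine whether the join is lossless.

Common attributes: R1 ∩ R2 = {FJ}.
Closure of {FJ}: J → G applies, adding G; FG → D applies, adding D; F → H applies, adding H. So (FJ)⁺ = {DFGHJ}.
This closure contains every attribute of R1, so R1 ∩ R2 → R1. The join is lossless.

Yes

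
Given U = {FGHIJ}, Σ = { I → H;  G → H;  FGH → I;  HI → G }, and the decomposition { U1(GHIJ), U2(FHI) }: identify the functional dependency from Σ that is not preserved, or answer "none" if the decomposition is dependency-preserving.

Check FGH → I: no single fragment contains all of {FGHI}, and the restricted closure of {FGH} across the fragments never reaches {I}.
I → H is preserved.
G → H is preserved.
HI → G is preserved.

FGH → I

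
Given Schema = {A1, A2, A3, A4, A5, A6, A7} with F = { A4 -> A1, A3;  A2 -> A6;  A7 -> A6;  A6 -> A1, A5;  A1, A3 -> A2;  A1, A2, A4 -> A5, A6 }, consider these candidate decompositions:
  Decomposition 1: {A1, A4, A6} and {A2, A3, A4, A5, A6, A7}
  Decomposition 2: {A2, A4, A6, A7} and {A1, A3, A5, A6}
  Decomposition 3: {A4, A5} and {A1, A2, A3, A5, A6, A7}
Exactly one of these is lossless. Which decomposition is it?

Decomposition 1: common = {A4, A6}, closure = {A1, A2, A3, A4, A5, A6} → lossless.
Decomposition 2: common = {A6}, closure = {A1, A5, A6} → lossy.
Decomposition 3: common = {A5}, closure = {A5} → lossy.

Decomposition 1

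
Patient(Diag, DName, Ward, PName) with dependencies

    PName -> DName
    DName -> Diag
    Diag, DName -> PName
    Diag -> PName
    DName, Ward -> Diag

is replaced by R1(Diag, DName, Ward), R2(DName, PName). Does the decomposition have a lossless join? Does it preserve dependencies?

lossless and dependency-preserving

Lossless test: (DName)⁺ = {Diag, DName, PName}, which contains all of one fragment — lossless.
Dependency preservation: Diag, DName → PName; Diag → PName are not contained in any single fragment, but the restricted closure of each left-hand side across the fragments still reaches the right-hand side; the remaining FDs each lie inside some fragment. All dependencies are preserved.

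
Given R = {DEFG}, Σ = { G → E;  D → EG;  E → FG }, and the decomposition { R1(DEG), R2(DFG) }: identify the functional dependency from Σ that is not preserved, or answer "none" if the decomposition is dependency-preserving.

none

G → E lies within R1.
D → EG lies within R1.
E → FG: restricted closure across fragments reaches FG.
Every dependency is enforceable on the fragments, so the decomposition is dependency-preserving.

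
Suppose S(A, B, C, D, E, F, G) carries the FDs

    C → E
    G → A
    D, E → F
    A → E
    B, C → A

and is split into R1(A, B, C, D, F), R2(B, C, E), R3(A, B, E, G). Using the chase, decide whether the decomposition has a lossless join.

Chase test. Columns are A, B, C, D, E, F, G; row i has aⱼ where attribute j ∈ Ri, else bᵢⱼ.
Initial tableau (one row per fragment):
  row 1: a1 a2 a3 a4 b15 a6 b17
  row 2: b21 a2 a3 b24 a5 b26 b27
  row 3: a1 a2 b33 b34 a5 b36 a7
Rows 1 and 2 agree on C; apply C→E and equate their E entries.
Rows 1 and 2 agree on B, C; apply B, C→A and equate their A entries.
No row becomes fully distinguished — the join is lossy.

No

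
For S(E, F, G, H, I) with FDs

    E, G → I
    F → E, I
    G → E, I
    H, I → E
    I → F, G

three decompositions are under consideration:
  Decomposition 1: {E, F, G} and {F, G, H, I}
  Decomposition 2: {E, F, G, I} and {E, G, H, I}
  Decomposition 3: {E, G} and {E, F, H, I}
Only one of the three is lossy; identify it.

Decomposition 3

Decomposition 1: common = {F, G}, closure = {E, F, G, I} → lossless.
Decomposition 2: common = {E, G, I}, closure = {E, F, G, I} → lossless.
Decomposition 3: common = {E}, closure = {E} → lossy.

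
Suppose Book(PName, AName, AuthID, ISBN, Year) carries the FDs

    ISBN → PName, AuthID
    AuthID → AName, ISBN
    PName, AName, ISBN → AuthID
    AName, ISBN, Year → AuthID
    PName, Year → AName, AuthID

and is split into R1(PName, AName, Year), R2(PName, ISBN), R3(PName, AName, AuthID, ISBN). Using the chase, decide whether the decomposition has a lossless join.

No

Chase test. Columns are PName, AName, AuthID, ISBN, Year; row i has aⱼ where attribute j ∈ Ri, else bᵢⱼ.
Initial tableau (one row per fragment):
  row 1: a1 a2 b13 b14 a5
  row 2: a1 b22 b23 a4 b25
  row 3: a1 a2 a3 a4 b35
Rows 2 and 3 agree on ISBN; apply ISBN→PName, AuthID and equate their PName, AuthID entries.
Rows 2 and 3 agree on AuthID; apply AuthID→AName, ISBN and equate their AName, ISBN entries.
No row becomes fully distinguished — the join is lossy.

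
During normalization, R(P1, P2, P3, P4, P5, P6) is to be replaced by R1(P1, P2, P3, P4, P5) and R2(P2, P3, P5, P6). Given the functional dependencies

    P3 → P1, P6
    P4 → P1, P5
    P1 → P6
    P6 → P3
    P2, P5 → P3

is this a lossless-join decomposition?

Common attributes: R1 ∩ R2 = {P2, P3, P5}.
Closure of {P2, P3, P5}: P3 → P1, P6 applies, adding P1, P6. So (P2, P3, P5)⁺ = {P1, P2, P3, P5, P6}.
This closure contains every attribute of R2, so R1 ∩ R2 → R2. The join is lossless.

Yes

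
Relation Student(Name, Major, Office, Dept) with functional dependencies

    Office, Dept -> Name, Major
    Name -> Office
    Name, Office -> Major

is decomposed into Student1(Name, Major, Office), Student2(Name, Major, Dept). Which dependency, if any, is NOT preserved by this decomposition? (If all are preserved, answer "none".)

Office, Dept -> Name, Major

Check Office, Dept → Name, Major: no single fragment contains all of {Name, Major, Office, Dept}, and the restricted closure of {Office, Dept} across the fragments never reaches {Name, Major}.
Name → Office is preserved.
Name, Office → Major is preserved.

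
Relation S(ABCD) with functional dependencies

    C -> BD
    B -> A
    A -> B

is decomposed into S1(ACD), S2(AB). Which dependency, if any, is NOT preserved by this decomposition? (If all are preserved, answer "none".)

C → BD: restricted closure across fragments reaches BD.
B → A lies within S2.
A → B lies within S2.
Every dependency is enforceable on the fragments, so the decomposition is dependency-preserving.

none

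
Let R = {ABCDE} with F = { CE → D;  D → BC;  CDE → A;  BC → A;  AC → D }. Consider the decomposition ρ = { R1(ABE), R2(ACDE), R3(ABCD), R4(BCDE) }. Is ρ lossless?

Yes

Chase test. Columns are ABCDE; row i has aⱼ where attribute j ∈ Ri, else bᵢⱼ.
Initial tableau (one row per fragment):
  row 1: a1 a2 b13 b14 a5
  row 2: a1 b22 a3 a4 a5
  row 3: a1 a2 a3 a4 b35
  row 4: b41 a2 a3 a4 a5
Rows 2 and 3 agree on D; apply D→BC and equate their BC entries.
Rows 2 and 4 agree on CDE; apply CDE→A and equate their A entries.
Row 2 is now all distinguished symbols — the join is lossless.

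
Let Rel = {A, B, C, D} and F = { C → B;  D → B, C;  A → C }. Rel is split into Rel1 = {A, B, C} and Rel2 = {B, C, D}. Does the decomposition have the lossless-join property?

Common attributes: Rel1 ∩ Rel2 = {B, C}.
No dependency enlarges {B, C}, so (B, C)⁺ = {B, C}.
The closure contains neither all of Rel1 = {A, B, C} nor all of Rel2 = {B, C, D}, so the common attributes are not a superkey of either fragment. The join is lossy.

No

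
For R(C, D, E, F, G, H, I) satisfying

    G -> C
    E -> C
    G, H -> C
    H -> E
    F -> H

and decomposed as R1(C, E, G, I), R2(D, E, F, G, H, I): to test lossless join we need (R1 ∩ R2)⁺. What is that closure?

R1 ∩ R2 = {E, G, I}.
G → C applies, adding C
Closure: {C, E, G, I}.

C, E, G, I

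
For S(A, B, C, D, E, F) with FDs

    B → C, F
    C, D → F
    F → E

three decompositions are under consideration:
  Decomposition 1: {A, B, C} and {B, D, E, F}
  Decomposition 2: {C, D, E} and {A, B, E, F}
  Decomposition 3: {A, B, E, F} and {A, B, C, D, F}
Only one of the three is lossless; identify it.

Decomposition 1: common = {B}, closure = {B, C, E, F} → lossy.
Decomposition 2: common = {E}, closure = {E} → lossy.
Decomposition 3: common = {A, B, F}, closure = {A, B, C, E, F} → lossless.

Decomposition 3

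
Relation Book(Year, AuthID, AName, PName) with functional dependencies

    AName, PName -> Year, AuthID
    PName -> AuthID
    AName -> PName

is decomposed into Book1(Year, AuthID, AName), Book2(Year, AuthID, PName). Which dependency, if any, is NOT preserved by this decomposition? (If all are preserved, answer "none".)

AName -> PName

Check AName → PName: no single fragment contains all of {AName, PName}, and the restricted closure of {AName} across the fragments never reaches {PName}.
AName, PName → Year, AuthID is preserved.
PName → AuthID is preserved.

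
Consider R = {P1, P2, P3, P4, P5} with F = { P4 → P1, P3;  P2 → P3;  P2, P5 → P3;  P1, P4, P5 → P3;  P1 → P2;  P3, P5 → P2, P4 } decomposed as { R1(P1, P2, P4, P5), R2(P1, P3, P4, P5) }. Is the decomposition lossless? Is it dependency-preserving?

Lossless test: (P1, P4, P5)⁺ = {P1, P2, P3, P4, P5}, which contains all of one fragment — lossless.
Dependency preservation: the restricted closure of {P2} across the fragments never reaches {P3}, so P2 → P3 cannot be enforced without a join — not preserved.

lossless but not dependency-preserving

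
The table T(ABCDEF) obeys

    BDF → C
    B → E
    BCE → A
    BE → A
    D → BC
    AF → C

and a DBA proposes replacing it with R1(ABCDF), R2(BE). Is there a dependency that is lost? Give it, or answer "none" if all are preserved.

none

BDF → C lies within R1.
B → E lies within R2.
BCE → A: restricted closure across fragments reaches A.
BE → A: restricted closure across fragments reaches A.
D → BC lies within R1.
AF → C lies within R1.
Every dependency is enforceable on the fragments, so the decomposition is dependency-preserving.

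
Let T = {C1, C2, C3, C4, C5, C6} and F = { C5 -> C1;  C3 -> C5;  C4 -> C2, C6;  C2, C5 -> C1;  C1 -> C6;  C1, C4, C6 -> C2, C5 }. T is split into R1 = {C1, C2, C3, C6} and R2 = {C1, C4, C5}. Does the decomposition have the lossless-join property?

Common attributes: R1 ∩ R2 = {C1}.
Closure of {C1}: C1 → C6 applies, adding C6. So (C1)⁺ = {C1, C6}.
The closure contains neither all of R1 = {C1, C2, C3, C6} nor all of R2 = {C1, C4, C5}, so the common attributes are not a superkey of either fragment. The join is lossy.

No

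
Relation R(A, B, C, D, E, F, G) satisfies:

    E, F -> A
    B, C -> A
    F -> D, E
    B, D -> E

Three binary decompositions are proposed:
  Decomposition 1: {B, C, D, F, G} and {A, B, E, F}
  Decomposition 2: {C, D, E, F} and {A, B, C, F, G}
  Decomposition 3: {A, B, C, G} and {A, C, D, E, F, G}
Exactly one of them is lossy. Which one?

Decomposition 3

Decomposition 1: common = {B, F}, closure = {A, B, D, E, F} → lossless.
Decomposition 2: common = {C, F}, closure = {A, C, D, E, F} → lossless.
Decomposition 3: common = {A, C, G}, closure = {A, C, G} → lossy.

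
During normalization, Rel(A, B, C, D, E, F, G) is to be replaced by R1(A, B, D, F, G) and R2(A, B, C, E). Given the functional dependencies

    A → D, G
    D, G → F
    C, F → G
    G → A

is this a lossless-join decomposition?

Yes

Common attributes: R1 ∩ R2 = {A, B}.
Closure of {A, B}: A → D, G applies, adding D, G; D, G → F applies, adding F. So (A, B)⁺ = {A, B, D, F, G}.
This closure contains every attribute of R1, so R1 ∩ R2 → R1. The join is lossless.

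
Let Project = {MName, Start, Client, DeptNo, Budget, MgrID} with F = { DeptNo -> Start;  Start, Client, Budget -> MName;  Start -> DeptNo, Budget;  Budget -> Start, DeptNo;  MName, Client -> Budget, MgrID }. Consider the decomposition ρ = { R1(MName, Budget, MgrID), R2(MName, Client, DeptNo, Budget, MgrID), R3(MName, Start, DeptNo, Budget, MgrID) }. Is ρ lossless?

Yes

Chase test. Columns are MName, Start, Client, DeptNo, Budget, MgrID; row i has aⱼ where attribute j ∈ Ri, else bᵢⱼ.
Initial tableau (one row per fragment):
  row 1: a1 b12 b13 b14 a5 a6
  row 2: a1 b22 a3 a4 a5 a6
  row 3: a1 a2 b33 a4 a5 a6
Rows 2 and 3 agree on DeptNo; apply DeptNo→Start and equate their Start entries.
Rows 1 and 2 agree on Budget; apply Budget→Start, DeptNo and equate their Start, DeptNo entries.
Row 2 is now all distinguished symbols — the join is lossless.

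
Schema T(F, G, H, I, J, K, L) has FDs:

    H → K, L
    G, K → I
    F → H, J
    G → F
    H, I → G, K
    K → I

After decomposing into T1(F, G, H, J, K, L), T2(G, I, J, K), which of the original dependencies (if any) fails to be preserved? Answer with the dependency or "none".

none

H → K, L lies within T1.
G, K → I lies within T2.
F → H, J lies within T1.
G → F lies within T1.
H, I → G, K: restricted closure across fragments reaches G, K.
K → I lies within T2.
Every dependency is enforceable on the fragments, so the decomposition is dependency-preserving.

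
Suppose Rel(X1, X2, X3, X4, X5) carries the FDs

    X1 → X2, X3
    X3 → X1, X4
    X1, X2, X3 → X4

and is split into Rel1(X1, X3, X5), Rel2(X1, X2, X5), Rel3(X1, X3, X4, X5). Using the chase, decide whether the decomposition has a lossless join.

Yes

Chase test. Columns are X1, X2, X3, X4, X5; row i has aⱼ where attribute j ∈ Reli, else bᵢⱼ.
Initial tableau (one row per fragment):
  row 1: a1 b12 a3 b14 a5
  row 2: a1 a2 b23 b24 a5
  row 3: a1 b32 a3 a4 a5
Rows 1 and 2 agree on X1; apply X1→X2, X3 and equate their X2, X3 entries.
Rows 1 and 3 agree on X1; apply X1→X2, X3 and equate their X2, X3 entries.
Rows 1 and 2 agree on X3; apply X3→X1, X4 and equate their X1, X4 entries.
Rows 1 and 3 agree on X3; apply X3→X1, X4 and equate their X1, X4 entries.
Row 1 is now all distinguished symbols — the join is lossless.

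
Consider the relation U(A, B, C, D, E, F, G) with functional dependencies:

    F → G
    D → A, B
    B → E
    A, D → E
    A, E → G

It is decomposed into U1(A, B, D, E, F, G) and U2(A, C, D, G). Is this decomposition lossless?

No

Common attributes: U1 ∩ U2 = {A, D, G}.
Closure of {A, D, G}: D → A, B applies, adding B; B → E applies, adding E. So (A, D, G)⁺ = {A, B, D, E, G}.
The closure contains neither all of U1 = {A, B, D, E, F, G} nor all of U2 = {A, C, D, G}, so the common attributes are not a superkey of either fragment. The join is lossy.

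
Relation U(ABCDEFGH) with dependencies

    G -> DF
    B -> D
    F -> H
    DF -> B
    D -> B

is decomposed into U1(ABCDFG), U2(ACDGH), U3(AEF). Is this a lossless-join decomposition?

Chase test. Columns are ABCDEFGH; row i has aⱼ where attribute j ∈ Ui, else bᵢⱼ.
Initial tableau (one row per fragment):
  row 1: a1 a2 a3 a4 b15 a6 a7 b18
  row 2: a1 b22 a3 a4 b25 b26 a7 a8
  row 3: a1 b32 b33 b34 a5 a6 b37 b38
Rows 1 and 2 agree on G; apply G→DF and equate their DF entries.
Rows 1 and 2 agree on F; apply F→H and equate their H entries.
Rows 1 and 3 agree on F; apply F→H and equate their H entries.
Rows 1 and 2 agree on DF; apply DF→B and equate their B entries.
No row becomes fully distinguished — the join is lossy.

No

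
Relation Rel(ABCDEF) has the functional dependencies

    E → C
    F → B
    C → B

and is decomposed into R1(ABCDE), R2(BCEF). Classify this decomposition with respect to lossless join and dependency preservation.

Lossless test: (BCE)⁺ = {BCE}, which is a superkey of neither fragment — lossy.
Dependency preservation: every FD's attributes lie within a single fragment, so each can be enforced locally — preserved.

lossy but dependency-preserving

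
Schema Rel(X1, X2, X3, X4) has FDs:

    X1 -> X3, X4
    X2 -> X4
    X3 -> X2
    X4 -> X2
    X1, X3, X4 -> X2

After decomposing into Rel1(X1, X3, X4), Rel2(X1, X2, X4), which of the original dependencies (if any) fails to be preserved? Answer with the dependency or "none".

none

X1 → X3, X4 lies within Rel1.
X2 → X4 lies within Rel2.
X3 → X2: restricted closure across fragments reaches X2.
X4 → X2 lies within Rel2.
X1, X3, X4 → X2: restricted closure across fragments reaches X2.
Every dependency is enforceable on the fragments, so the decomposition is dependency-preserving.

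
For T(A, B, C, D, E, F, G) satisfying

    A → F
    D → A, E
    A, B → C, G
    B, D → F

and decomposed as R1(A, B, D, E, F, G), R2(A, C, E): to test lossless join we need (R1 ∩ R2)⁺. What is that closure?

A, E, F

R1 ∩ R2 = {A, E}.
A → F applies, adding F
Closure: {A, E, F}.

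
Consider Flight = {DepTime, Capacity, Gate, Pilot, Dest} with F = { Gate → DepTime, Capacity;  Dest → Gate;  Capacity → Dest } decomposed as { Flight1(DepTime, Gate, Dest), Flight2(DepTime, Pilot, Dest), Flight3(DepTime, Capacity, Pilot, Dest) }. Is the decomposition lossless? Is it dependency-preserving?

Lossless test (chase): Rows 1 and 2 agree on Dest; apply Dest→Gate and equate their Gate entries. Rows 1 and 3 agree on Dest; apply Dest→Gate and equate their Gate entries. Rows 1 and 2 agree on Gate; apply Gate→DepTime, Capacity and equate their DepTime, Capacity entries. Rows 1 and 3 agree on Gate; apply Gate→DepTime, Capacity and equate their DepTime, Capacity entries. Row 2 is now all distinguished symbols — the join is lossless.
Dependency preservation: Gate → DepTime, Capacity is not contained in any single fragment, but the restricted closure of its left-hand side across the fragments still reaches the right-hand side; the remaining FDs each lie inside some fragment. All dependencies are preserved.

lossless and dependency-preserving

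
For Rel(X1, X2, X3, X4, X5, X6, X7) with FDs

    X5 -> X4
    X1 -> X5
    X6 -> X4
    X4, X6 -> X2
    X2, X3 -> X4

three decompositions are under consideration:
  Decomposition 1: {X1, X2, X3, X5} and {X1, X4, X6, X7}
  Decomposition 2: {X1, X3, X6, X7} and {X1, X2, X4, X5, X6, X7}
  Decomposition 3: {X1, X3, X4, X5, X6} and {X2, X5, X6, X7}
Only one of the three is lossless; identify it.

Decomposition 2

Decomposition 1: common = {X1}, closure = {X1, X4, X5} → lossy.
Decomposition 2: common = {X1, X6, X7}, closure = {X1, X2, X4, X5, X6, X7} → lossless.
Decomposition 3: common = {X5, X6}, closure = {X2, X4, X5, X6} → lossy.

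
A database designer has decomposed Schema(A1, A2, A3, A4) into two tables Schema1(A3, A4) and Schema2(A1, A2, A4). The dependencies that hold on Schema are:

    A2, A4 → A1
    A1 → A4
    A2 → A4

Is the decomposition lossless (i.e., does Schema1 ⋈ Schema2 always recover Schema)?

Common attributes: Schema1 ∩ Schema2 = {A4}.
No dependency enlarges {A4}, so (A4)⁺ = {A4}.
The closure contains neither all of Schema1 = {A3, A4} nor all of Schema2 = {A1, A2, A4}, so the common attributes are not a superkey of either fragment. The join is lossy.

No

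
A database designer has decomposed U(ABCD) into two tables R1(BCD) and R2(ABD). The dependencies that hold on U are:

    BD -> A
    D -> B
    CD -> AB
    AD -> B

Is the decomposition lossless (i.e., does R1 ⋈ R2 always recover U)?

Yes

Common attributes: R1 ∩ R2 = {BD}.
Closure of {BD}: BD → A applies, adding A. So (BD)⁺ = {ABD}.
This closure contains every attribute of R2, so R1 ∩ R2 → R2. The join is lossless.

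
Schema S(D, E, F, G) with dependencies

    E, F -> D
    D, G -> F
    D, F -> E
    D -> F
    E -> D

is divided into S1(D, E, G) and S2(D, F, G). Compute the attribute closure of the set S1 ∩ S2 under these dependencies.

D, E, F, G

S1 ∩ S2 = {D, G}.
D, G → F applies, adding F
D, F → E applies, adding E
Closure: {D, E, F, G}.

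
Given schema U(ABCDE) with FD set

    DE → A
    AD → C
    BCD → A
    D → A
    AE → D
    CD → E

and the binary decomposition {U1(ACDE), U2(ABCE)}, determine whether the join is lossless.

Common attributes: U1 ∩ U2 = {ACE}.
Closure of {ACE}: AE → D applies, adding D. So (ACE)⁺ = {ACDE}.
This closure contains every attribute of U1, so U1 ∩ U2 → U1. The join is lossless.

Yes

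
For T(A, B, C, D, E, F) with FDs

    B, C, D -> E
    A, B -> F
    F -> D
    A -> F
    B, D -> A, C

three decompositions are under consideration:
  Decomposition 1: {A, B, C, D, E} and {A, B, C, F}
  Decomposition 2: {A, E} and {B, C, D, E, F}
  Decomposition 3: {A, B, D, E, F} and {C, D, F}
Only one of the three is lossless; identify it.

Decomposition 1: common = {A, B, C}, closure = {A, B, C, D, E, F} → lossless.
Decomposition 2: common = {E}, closure = {E} → lossy.
Decomposition 3: common = {D, F}, closure = {D, F} → lossy.

Decomposition 1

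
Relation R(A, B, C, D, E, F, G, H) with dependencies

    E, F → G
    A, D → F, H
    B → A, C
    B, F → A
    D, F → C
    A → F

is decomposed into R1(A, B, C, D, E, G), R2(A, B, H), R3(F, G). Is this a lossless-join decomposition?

No

Chase test. Columns are A, B, C, D, E, F, G, H; row i has aⱼ where attribute j ∈ Ri, else bᵢⱼ.
Initial tableau (one row per fragment):
  row 1: a1 a2 a3 a4 a5 b16 a7 b18
  row 2: a1 a2 b23 b24 b25 b26 b27 a8
  row 3: b31 b32 b33 b34 b35 a6 a7 b38
Rows 1 and 2 agree on B; apply B→A, C and equate their A, C entries.
Rows 1 and 2 agree on A; apply A→F and equate their F entries.
No row becomes fully distinguished — the join is lossy.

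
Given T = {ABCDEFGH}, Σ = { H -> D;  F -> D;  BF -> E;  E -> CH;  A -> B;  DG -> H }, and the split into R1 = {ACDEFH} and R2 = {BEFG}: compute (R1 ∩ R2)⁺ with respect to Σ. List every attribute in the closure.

CDEFH

R1 ∩ R2 = {EF}.
F → D applies, adding D
E → CH applies, adding CH
Closure: {CDEFH}.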